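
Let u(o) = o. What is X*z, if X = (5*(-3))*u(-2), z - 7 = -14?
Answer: -210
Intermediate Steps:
z = -7 (z = 7 - 14 = -7)
X = 30 (X = (5*(-3))*(-2) = -15*(-2) = 30)
X*z = 30*(-7) = -210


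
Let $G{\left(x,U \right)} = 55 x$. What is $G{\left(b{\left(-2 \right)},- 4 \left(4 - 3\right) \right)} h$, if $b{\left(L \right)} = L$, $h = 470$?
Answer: $-51700$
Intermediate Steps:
$G{\left(b{\left(-2 \right)},- 4 \left(4 - 3\right) \right)} h = 55 \left(-2\right) 470 = \left(-110\right) 470 = -51700$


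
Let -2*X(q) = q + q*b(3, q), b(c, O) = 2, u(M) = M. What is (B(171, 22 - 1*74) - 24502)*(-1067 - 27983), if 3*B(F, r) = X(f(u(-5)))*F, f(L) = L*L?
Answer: 773877475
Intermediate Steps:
f(L) = L**2
X(q) = -3*q/2 (X(q) = -(q + q*2)/2 = -(q + 2*q)/2 = -3*q/2)
B(F, r) = -25*F/2 (B(F, r) = ((-3/2*(-5)**2)*F)/3 = ((-3/2*25)*F)/3 = (-75*F/2)/3 = -25*F/2)
(B(171, 22 - 1*74) - 24502)*(-1067 - 27983) = (-25/2*171 - 24502)*(-1067 - 27983) = (-4275/2 - 24502)*(-29050) = -53279/2*(-29050) = 773877475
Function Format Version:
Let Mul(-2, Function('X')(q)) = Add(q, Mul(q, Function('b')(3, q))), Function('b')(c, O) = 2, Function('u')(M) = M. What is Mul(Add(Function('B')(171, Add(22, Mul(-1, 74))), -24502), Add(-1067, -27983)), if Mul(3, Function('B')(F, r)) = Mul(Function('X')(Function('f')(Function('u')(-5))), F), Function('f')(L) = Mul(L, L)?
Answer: 773877475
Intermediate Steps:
Function('f')(L) = Pow(L, 2)
Function('X')(q) = Mul(Rational(-3, 2), q) (Function('X')(q) = Mul(Rational(-1, 2), Add(q, Mul(q, 2))) = Mul(Rational(-1, 2), Add(q, Mul(2, q))) = Mul(Rational(-1, 2), Mul(3, q)) = Mul(Rational(-3, 2), q))
Function('B')(F, r) = Mul(Rational(-25, 2), F) (Function('B')(F, r) = Mul(Rational(1, 3), Mul(Mul(Rational(-3, 2), Pow(-5, 2)), F)) = Mul(Rational(1, 3), Mul(Mul(Rational(-3, 2), 25), F)) = Mul(Rational(1, 3), Mul(Rational(-75, 2), F)) = Mul(Rational(-25, 2), F))
Mul(Add(Function('B')(171, Add(22, Mul(-1, 74))), -24502), Add(-1067, -27983)) = Mul(Add(Mul(Rational(-25, 2), 171), -24502), Add(-1067, -27983)) = Mul(Add(Rational(-4275, 2), -24502), -29050) = Mul(Rational(-53279, 2), -29050) = 773877475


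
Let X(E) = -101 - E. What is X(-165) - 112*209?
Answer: -23344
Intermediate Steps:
X(-165) - 112*209 = (-101 - 1*(-165)) - 112*209 = (-101 + 165) - 1*23408 = 64 - 23408 = -23344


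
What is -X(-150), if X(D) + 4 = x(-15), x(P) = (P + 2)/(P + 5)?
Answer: 27/10 ≈ 2.7000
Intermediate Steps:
x(P) = (2 + P)/(5 + P)
X(D) = -27/10 (X(D) = -4 + (2 - 15)/(5 - 15) = -4 - 13/(-10) = -4 - 1/10*(-13) = -4 + 13/10 = -27/10)
-X(-150) = -1*(-27/10) = 27/10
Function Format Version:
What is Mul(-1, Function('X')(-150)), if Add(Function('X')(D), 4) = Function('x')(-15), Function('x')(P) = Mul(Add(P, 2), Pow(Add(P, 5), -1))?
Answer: Rational(27, 10) ≈ 2.7000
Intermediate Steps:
Function('x')(P) = Mul(Pow(Add(5, P), -1), Add(2, P)) (Function('x')(P) = Mul(Add(2, P), Pow(Add(5, P), -1)) = Mul(Pow(Add(5, P), -1), Add(2, P)))
Function('X')(D) = Rational(-27, 10) (Function('X')(D) = Add(-4, Mul(Pow(Add(5, -15), -1), Add(2, -15))) = Add(-4, Mul(Pow(-10, -1), -13)) = Add(-4, Mul(Rational(-1, 10), -13)) = Add(-4, Rational(13, 10)) = Rational(-27, 10))
Mul(-1, Function('X')(-150)) = Mul(-1, Rational(-27, 10)) = Rational(27, 10)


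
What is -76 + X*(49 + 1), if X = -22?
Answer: -1176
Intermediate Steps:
-76 + X*(49 + 1) = -76 - 22*(49 + 1) = -76 - 22*50 = -76 - 1100 = -1176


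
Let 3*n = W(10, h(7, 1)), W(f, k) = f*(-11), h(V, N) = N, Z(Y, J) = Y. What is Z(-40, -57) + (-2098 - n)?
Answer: -6304/3 ≈ -2101.3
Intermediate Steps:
W(f, k) = -11*f
n = -110/3 (n = (-11*10)/3 = (1/3)*(-110) = -110/3 ≈ -36.667)
Z(-40, -57) + (-2098 - n) = -40 + (-2098 - 1*(-110/3)) = -40 + (-2098 + 110/3) = -40 - 6184/3 = -6304/3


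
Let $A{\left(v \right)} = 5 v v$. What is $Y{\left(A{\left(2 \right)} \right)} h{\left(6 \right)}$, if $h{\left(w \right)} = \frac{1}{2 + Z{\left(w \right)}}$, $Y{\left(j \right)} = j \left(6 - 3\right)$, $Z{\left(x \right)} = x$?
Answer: $\frac{15}{2} \approx 7.5$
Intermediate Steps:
$A{\left(v \right)} = 5 v^{2}$
$Y{\left(j \right)} = 3 j$ ($Y{\left(j \right)} = j 3 = 3 j$)
$h{\left(w \right)} = \frac{1}{2 + w}$
$Y{\left(A{\left(2 \right)} \right)} h{\left(6 \right)} = \frac{3 \cdot 5 \cdot 2^{2}}{2 + 6} = \frac{3 \cdot 5 \cdot 4}{8} = 3 \cdot 20 \cdot \frac{1}{8} = 60 \cdot \frac{1}{8} = \frac{15}{2}$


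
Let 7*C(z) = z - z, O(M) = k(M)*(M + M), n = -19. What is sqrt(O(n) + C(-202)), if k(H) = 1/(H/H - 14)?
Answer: sqrt(494)/13 ≈ 1.7097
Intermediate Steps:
k(H) = -1/13 (k(H) = 1/(1 - 14) = 1/(-13) = -1/13)
O(M) = -2*M/13 (O(M) = -(M + M)/13 = -2*M/13)
C(z) = 0 (C(z) = (z - z)/7 = (1/7)*0 = 0)
sqrt(O(n) + C(-202)) = sqrt(-2/13*(-19) + 0) = sqrt(38/13 + 0) = sqrt(38/13) = sqrt(494)/13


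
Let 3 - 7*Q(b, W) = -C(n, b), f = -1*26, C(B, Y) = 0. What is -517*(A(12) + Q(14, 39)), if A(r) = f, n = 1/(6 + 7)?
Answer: 92543/7 ≈ 13220.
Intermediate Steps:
n = 1/13 ≈ 0.076923
f = -26
A(r) = -26
Q(b, W) = 3/7 (Q(b, W) = 3/7 - (-1)*0/7 = 3/7 - ⅐*0 = 3/7 + 0 = 3/7)
-517*(A(12) + Q(14, 39)) = -517*(-26 + 3/7) = -517*(-179/7) = 92543/7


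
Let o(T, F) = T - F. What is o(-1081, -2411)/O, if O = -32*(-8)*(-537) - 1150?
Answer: -665/69311 ≈ -0.0095944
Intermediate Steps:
O = -138622 (O = 256*(-537) - 1150 = -137472 - 1150 = -138622)
o(-1081, -2411)/O = (-1081 - 1*(-2411))/(-138622) = (-1081 + 2411)*(-1/138622) = 1330*(-1/138622) = -665/69311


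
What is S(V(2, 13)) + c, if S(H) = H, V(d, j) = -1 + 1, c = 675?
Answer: 675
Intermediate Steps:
V(d, j) = 0
S(V(2, 13)) + c = 0 + 675 = 675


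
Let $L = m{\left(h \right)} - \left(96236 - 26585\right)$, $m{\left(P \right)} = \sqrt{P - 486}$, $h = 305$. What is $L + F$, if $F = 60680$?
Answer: $-8971 + i \sqrt{181} \approx -8971.0 + 13.454 i$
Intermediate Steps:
$m{\left(P \right)} = \sqrt{-486 + P}$
$L = -69651 + i \sqrt{181}$ ($L = \sqrt{-486 + 305} - \left(96236 - 26585\right) = \sqrt{-181} - \left(96236 - 26585\right) = i \sqrt{181} - 69651 = -69651 + i \sqrt{181} \approx -69651.0 + 13.454 i$)
$L + F = \left(-69651 + i \sqrt{181}\right) + 60680 = -8971 + i \sqrt{181}$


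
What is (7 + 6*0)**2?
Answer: 49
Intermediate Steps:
(7 + 6*0)**2 = (7 + 0)**2 = 7**2 = 49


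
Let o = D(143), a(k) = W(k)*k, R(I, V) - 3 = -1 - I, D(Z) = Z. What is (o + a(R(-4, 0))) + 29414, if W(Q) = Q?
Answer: 29593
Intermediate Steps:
R(I, V) = 2 - I (R(I, V) = 3 + (-1 - I) = 2 - I)
a(k) = k² (a(k) = k*k = k²)
o = 143
(o + a(R(-4, 0))) + 29414 = (143 + (2 - 1*(-4))²) + 29414 = (143 + (2 + 4)²) + 29414 = (143 + 6²) + 29414 = (143 + 36) + 29414 = 179 + 29414 = 29593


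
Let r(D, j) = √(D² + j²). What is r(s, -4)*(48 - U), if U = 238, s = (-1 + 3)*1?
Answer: -380*√5 ≈ -849.71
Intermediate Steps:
s = 2 (s = 2*1 = 2)
r(s, -4)*(48 - U) = √(2² + (-4)²)*(48 - 1*238) = √(4 + 16)*(48 - 238) = √20*(-190) = (2*√5)*(-190) = -380*√5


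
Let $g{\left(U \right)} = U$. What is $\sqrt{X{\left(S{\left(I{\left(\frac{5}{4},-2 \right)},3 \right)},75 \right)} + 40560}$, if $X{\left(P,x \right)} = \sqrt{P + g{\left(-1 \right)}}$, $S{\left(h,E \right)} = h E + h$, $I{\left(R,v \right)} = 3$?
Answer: $\sqrt{40560 + \sqrt{11}} \approx 201.4$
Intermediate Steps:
$S{\left(h,E \right)} = h + E h$ ($S{\left(h,E \right)} = E h + h = h + E h$)
$X{\left(P,x \right)} = \sqrt{-1 + P}$ ($X{\left(P,x \right)} = \sqrt{P - 1} = \sqrt{-1 + P}$)
$\sqrt{X{\left(S{\left(I{\left(\frac{5}{4},-2 \right)},3 \right)},75 \right)} + 40560} = \sqrt{\sqrt{-1 + 3 \left(1 + 3\right)} + 40560} = \sqrt{\sqrt{-1 + 3 \cdot 4} + 40560} = \sqrt{\sqrt{-1 + 12} + 40560} = \sqrt{\sqrt{11} + 40560} = \sqrt{40560 + \sqrt{11}}$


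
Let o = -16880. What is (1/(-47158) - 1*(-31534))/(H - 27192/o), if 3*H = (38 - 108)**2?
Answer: 4706609374215/244023716063 ≈ 19.288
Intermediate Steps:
H = 4900/3 (H = (38 - 108)**2/3 = (1/3)*(-70)**2 = (1/3)*4900 = 4900/3 ≈ 1633.3)
(1/(-47158) - 1*(-31534))/(H - 27192/o) = (1/(-47158) - 1*(-31534))/(4900/3 - 27192/(-16880)) = (-1/47158 + 31534)/(4900/3 - 27192*(-1/16880)) = 1487080371/(47158*(4900/3 + 3399/2110)) = 1487080371/(47158*(10349197/6330)) = (1487080371/47158)*(6330/10349197) = 4706609374215/244023716063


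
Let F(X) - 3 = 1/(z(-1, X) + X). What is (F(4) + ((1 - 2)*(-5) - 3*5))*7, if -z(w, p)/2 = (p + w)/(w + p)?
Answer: -91/2 ≈ -45.500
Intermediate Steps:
z(w, p) = -2 (z(w, p) = -2*(p + w)/(w + p) = -2*(p + w)/(p + w) = -2*1 = -2)
F(X) = 3 + 1/(-2 + X)
(F(4) + ((1 - 2)*(-5) - 3*5))*7 = ((-5 + 3*4)/(-2 + 4) + ((1 - 2)*(-5) - 3*5))*7 = ((-5 + 12)/2 + (-1*(-5) - 15))*7 = ((½)*7 + (5 - 15))*7 = (7/2 - 10)*7 = -13/2*7 = -91/2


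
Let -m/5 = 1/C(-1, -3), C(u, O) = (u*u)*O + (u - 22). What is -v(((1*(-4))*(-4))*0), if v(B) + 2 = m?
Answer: 47/26 ≈ 1.8077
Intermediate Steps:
C(u, O) = -22 + u + O*u² (C(u, O) = u²*O + (-22 + u) = O*u² + (-22 + u) = -22 + u + O*u²)
m = 5/26 (m = -5/(-22 - 1 - 3*(-1)²) = -5/(-22 - 1 - 3*1) = -5/(-22 - 1 - 3) = -5/(-26) = -5*(-1/26) = 5/26 ≈ 0.19231)
v(B) = -47/26 (v(B) = -2 + 5/26 = -47/26)
-v(((1*(-4))*(-4))*0) = -1*(-47/26) = 47/26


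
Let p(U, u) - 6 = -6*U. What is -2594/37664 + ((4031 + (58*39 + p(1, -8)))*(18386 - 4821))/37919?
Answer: 229647990071/102012944 ≈ 2251.2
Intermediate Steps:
p(U, u) = 6 - 6*U
-2594/37664 + ((4031 + (58*39 + p(1, -8)))*(18386 - 4821))/37919 = -2594/37664 + ((4031 + (58*39 + (6 - 6*1)))*(18386 - 4821))/37919 = -2594*1/37664 + ((4031 + (2262 + (6 - 6)))*13565)*(1/37919) = -1297/18832 + ((4031 + (2262 + 0))*13565)*(1/37919) = -1297/18832 + ((4031 + 2262)*13565)*(1/37919) = -1297/18832 + (6293*13565)*(1/37919) = -1297/18832 + 85364545*(1/37919) = -1297/18832 + 12194935/5417 = 229647990071/102012944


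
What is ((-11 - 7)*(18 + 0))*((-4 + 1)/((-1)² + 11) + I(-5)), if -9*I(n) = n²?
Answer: 981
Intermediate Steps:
I(n) = -n²/9
((-11 - 7)*(18 + 0))*((-4 + 1)/((-1)² + 11) + I(-5)) = ((-11 - 7)*(18 + 0))*((-4 + 1)/((-1)² + 11) - ⅑*(-5)²) = (-18*18)*(-3/(1 + 11) - ⅑*25) = -324*(-3/12 - 25/9) = -324*(-3*1/12 - 25/9) = -324*(-¼ - 25/9) = -324*(-109/36) = 981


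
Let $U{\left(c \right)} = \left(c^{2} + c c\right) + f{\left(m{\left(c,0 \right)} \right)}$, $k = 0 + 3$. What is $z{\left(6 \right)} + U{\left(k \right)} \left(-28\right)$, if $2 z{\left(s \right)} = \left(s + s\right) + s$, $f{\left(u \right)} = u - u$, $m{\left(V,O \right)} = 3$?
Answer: $-495$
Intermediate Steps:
$f{\left(u \right)} = 0$
$z{\left(s \right)} = \frac{3 s}{2}$ ($z{\left(s \right)} = \frac{\left(s + s\right) + s}{2} = \frac{2 s + s}{2} = \frac{3 s}{2}$)
$k = 3$
$U{\left(c \right)} = 2 c^{2}$ ($U{\left(c \right)} = \left(c^{2} + c c\right) + 0 = \left(c^{2} + c^{2}\right) + 0 = 2 c^{2} + 0 = 2 c^{2}$)
$z{\left(6 \right)} + U{\left(k \right)} \left(-28\right) = \frac{3}{2} \cdot 6 + 2 \cdot 3^{2} \left(-28\right) = 9 + 2 \cdot 9 \left(-28\right) = 9 + 18 \left(-28\right) = 9 - 504 = -495$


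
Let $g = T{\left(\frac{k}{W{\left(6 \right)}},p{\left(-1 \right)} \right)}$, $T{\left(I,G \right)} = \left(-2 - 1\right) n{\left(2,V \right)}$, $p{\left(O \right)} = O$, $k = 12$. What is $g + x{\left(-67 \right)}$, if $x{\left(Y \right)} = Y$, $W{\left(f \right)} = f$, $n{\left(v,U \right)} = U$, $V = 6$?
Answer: $-85$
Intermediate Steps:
$T{\left(I,G \right)} = -18$ ($T{\left(I,G \right)} = \left(-2 - 1\right) 6 = \left(-3\right) 6 = -18$)
$g = -18$
$g + x{\left(-67 \right)} = -18 - 67 = -85$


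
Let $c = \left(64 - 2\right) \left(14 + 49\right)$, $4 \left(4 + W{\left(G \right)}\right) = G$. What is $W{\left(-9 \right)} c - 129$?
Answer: $- \frac{49083}{2} \approx -24542.0$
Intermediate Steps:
$W{\left(G \right)} = -4 + \frac{G}{4}$
$c = 3906$ ($c = 62 \cdot 63 = 3906$)
$W{\left(-9 \right)} c - 129 = \left(-4 + \frac{1}{4} \left(-9\right)\right) 3906 - 129 = \left(-4 - \frac{9}{4}\right) 3906 - 129 = \left(- \frac{25}{4}\right) 3906 - 129 = - \frac{48825}{2} - 129 = - \frac{49083}{2}$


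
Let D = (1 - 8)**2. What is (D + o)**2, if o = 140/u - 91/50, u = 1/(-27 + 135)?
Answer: 575108372881/2500 ≈ 2.3004e+8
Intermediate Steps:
u = 1/108 ≈ 0.0092593
o = 755909/50 (o = 140/(1/108) - 91/50 = 140*108 - 91*1/50 = 15120 - 91/50 = 755909/50 ≈ 15118.)
D = 49 (D = (-7)**2 = 49)
(D + o)**2 = (49 + 755909/50)**2 = (758359/50)**2 = 575108372881/2500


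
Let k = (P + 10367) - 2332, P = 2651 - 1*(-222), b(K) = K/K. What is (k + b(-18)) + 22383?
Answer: 33292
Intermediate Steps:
b(K) = 1
P = 2873 (P = 2651 + 222 = 2873)
k = 10908 (k = (2873 + 10367) - 2332 = 13240 - 2332 = 10908)
(k + b(-18)) + 22383 = (10908 + 1) + 22383 = 10909 + 22383 = 33292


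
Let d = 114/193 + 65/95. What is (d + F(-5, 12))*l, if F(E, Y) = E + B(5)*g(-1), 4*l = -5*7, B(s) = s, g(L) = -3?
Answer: 2403275/14668 ≈ 163.84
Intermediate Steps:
l = -35/4 (l = (-5*7)/4 = (¼)*(-35) = -35/4 ≈ -8.7500)
F(E, Y) = -15 + E (F(E, Y) = E + 5*(-3) = E - 15 = -15 + E)
d = 4675/3667 (d = 114*(1/193) + 65*(1/95) = 114/193 + 13/19 = 4675/3667 ≈ 1.2749)
(d + F(-5, 12))*l = (4675/3667 + (-15 - 5))*(-35/4) = (4675/3667 - 20)*(-35/4) = -68665/3667*(-35/4) = 2403275/14668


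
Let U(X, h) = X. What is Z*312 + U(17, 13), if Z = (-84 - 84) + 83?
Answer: -26503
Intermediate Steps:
Z = -85 (Z = -168 + 83 = -85)
Z*312 + U(17, 13) = -85*312 + 17 = -26520 + 17 = -26503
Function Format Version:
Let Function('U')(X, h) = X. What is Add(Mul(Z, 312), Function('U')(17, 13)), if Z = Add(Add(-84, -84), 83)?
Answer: -26503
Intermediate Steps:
Z = -85 (Z = Add(-168, 83) = -85)
Add(Mul(Z, 312), Function('U')(17, 13)) = Add(Mul(-85, 312), 17) = Add(-26520, 17) = -26503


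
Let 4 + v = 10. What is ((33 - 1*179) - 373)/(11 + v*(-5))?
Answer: 519/19 ≈ 27.316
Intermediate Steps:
v = 6 (v = -4 + 10 = 6)
((33 - 1*179) - 373)/(11 + v*(-5)) = ((33 - 1*179) - 373)/(11 + 6*(-5)) = ((33 - 179) - 373)/(11 - 30) = (-146 - 373)/(-19) = -1/19*(-519) = 519/19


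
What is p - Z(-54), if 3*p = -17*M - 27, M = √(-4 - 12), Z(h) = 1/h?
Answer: -485/54 - 68*I/3 ≈ -8.9815 - 22.667*I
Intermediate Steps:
M = 4*I (M = √(-16) = 4*I ≈ 4.0*I)
p = -9 - 68*I/3 (p = (-68*I - 27)/3 = (-27 - 68*I)/3 = -9 - 68*I/3 ≈ -9.0 - 22.667*I)
p - Z(-54) = (-9 - 68*I/3) - 1/(-54) = (-9 - 68*I/3) - 1*(-1/54) = (-9 - 68*I/3) + 1/54 = -485/54 - 68*I/3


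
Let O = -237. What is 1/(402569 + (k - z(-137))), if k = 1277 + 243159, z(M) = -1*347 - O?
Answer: 1/647115 ≈ 1.5453e-6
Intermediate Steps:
z(M) = -110 (z(M) = -1*347 - 1*(-237) = -347 + 237 = -110)
k = 244436
1/(402569 + (k - z(-137))) = 1/(402569 + (244436 - 1*(-110))) = 1/(402569 + (244436 + 110)) = 1/(402569 + 244546) = 1/647115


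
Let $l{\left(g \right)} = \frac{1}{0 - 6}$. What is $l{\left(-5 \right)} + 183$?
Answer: $\frac{1097}{6} \approx 182.83$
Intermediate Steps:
$l{\left(g \right)} = - \frac{1}{6}$ ($l{\left(g \right)} = \frac{1}{-6} = - \frac{1}{6}$)
$l{\left(-5 \right)} + 183 = - \frac{1}{6} + 183 = \frac{1097}{6}$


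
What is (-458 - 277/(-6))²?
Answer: 6105841/36 ≈ 1.6961e+5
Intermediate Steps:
(-458 - 277/(-6))² = (-458 - 277*(-⅙))² = (-458 + 277/6)² = (-2471/6)² = 6105841/36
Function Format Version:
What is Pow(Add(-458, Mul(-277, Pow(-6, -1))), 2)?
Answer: Rational(6105841, 36) ≈ 1.6961e+5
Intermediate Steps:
Pow(Add(-458, Mul(-277, Pow(-6, -1))), 2) = Pow(Add(-458, Mul(-277, Rational(-1, 6))), 2) = Pow(Add(-458, Rational(277, 6)), 2) = Pow(Rational(-2471, 6), 2) = Rational(6105841, 36)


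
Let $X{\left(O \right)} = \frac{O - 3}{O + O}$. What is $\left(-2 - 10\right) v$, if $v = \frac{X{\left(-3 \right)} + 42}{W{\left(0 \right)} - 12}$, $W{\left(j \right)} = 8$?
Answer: $129$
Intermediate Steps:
$X{\left(O \right)} = \frac{-3 + O}{2 O}$
$v = - \frac{43}{4}$ ($v = \frac{\frac{-3 - 3}{2 \left(-3\right)} + 42}{8 - 12} = \frac{\frac{1}{2} \left(- \frac{1}{3}\right) \left(-6\right) + 42}{-4} = \left(1 + 42\right) \left(- \frac{1}{4}\right) = 43 \left(- \frac{1}{4}\right) = - \frac{43}{4} \approx -10.75$)
$\left(-2 - 10\right) v = \left(-2 - 10\right) \left(- \frac{43}{4}\right) = \left(-12\right) \left(- \frac{43}{4}\right) = 129$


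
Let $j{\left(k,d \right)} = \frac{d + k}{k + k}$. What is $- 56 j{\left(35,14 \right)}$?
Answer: $- \frac{196}{5} \approx -39.2$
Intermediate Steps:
$j{\left(k,d \right)} = \frac{d + k}{2 k}$
$- 56 j{\left(35,14 \right)} = - 56 \frac{14 + 35}{2 \cdot 35} = - 56 \cdot \frac{1}{2} \cdot \frac{1}{35} \cdot 49 = \left(-56\right) \frac{7}{10} = - \frac{196}{5}$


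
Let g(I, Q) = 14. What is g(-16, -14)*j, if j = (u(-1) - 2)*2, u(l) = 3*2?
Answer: 112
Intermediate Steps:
u(l) = 6
j = 8 (j = (6 - 2)*2 = 4*2 = 8)
g(-16, -14)*j = 14*8 = 112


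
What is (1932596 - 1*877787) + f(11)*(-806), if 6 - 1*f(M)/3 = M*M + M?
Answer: 1359477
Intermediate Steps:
f(M) = 18 - 3*M - 3*M² (f(M) = 18 - 3*(M*M + M) = 18 - 3*(M² + M) = 18 - 3*(M + M²) = 18 + (-3*M - 3*M²) = 18 - 3*M - 3*M²)
(1932596 - 1*877787) + f(11)*(-806) = (1932596 - 1*877787) + (18 - 3*11 - 3*11²)*(-806) = (1932596 - 877787) + (18 - 33 - 3*121)*(-806) = 1054809 + (18 - 33 - 363)*(-806) = 1054809 - 378*(-806) = 1054809 + 304668 = 1359477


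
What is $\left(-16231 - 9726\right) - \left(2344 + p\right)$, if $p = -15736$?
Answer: $-12565$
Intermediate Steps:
$\left(-16231 - 9726\right) - \left(2344 + p\right) = \left(-16231 - 9726\right) - -13392 = -25957 + \left(-2344 + 15736\right) = -25957 + 13392 = -12565$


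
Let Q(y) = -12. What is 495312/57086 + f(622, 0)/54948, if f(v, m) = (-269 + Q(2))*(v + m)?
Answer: 253511743/46128846 ≈ 5.4957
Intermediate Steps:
f(v, m) = -281*m - 281*v (f(v, m) = (-269 - 12)*(v + m) = -281*(m + v) = -281*m - 281*v)
495312/57086 + f(622, 0)/54948 = 495312/57086 + (-281*0 - 281*622)/54948 = 495312*(1/57086) + (0 - 174782)*(1/54948) = 14568/1679 - 174782*1/54948 = 14568/1679 - 87391/27474 = 253511743/46128846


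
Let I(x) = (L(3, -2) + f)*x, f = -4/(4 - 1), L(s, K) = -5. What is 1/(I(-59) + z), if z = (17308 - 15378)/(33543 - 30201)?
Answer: 557/208454 ≈ 0.0026721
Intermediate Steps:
f = -4/3 ≈ -1.3333
I(x) = -19*x/3 (I(x) = (-5 - 4/3)*x = -19*x/3)
z = 965/1671 (z = 1930/3342 = 1930*(1/3342) = 965/1671 ≈ 0.57750)
1/(I(-59) + z) = 1/(-19/3*(-59) + 965/1671) = 1/(1121/3 + 965/1671) = 1/(208454/557) = 557/208454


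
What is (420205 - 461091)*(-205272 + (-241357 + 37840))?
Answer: 16713747054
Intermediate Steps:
(420205 - 461091)*(-205272 + (-241357 + 37840)) = -40886*(-205272 - 203517) = -40886*(-408789) = 16713747054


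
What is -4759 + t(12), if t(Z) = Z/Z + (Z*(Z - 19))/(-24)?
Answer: -9509/2 ≈ -4754.5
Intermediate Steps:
t(Z) = 1 - Z*(-19 + Z)/24 (t(Z) = 1 + (Z*(-19 + Z))*(-1/24) = 1 - Z*(-19 + Z)/24)
-4759 + t(12) = -4759 + (1 - 1/24*12² + (19/24)*12) = -4759 + (1 - 1/24*144 + 19/2) = -4759 + (1 - 6 + 19/2) = -4759 + 9/2 = -9509/2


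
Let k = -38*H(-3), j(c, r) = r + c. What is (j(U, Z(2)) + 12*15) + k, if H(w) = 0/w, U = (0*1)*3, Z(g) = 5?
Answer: 185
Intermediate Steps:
U = 0 (U = 0*3 = 0)
H(w) = 0
j(c, r) = c + r
k = 0 (k = -38*0 = 0)
(j(U, Z(2)) + 12*15) + k = ((0 + 5) + 12*15) + 0 = (5 + 180) + 0 = 185 + 0 = 185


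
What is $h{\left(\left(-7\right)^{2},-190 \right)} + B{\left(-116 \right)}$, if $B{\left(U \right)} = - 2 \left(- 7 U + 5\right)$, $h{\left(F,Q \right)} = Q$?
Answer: $-1824$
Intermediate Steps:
$B{\left(U \right)} = -10 + 14 U$ ($B{\left(U \right)} = - 2 \left(5 - 7 U\right) = -10 + 14 U$)
$h{\left(\left(-7\right)^{2},-190 \right)} + B{\left(-116 \right)} = -190 + \left(-10 + 14 \left(-116\right)\right) = -190 - 1634 = -1824$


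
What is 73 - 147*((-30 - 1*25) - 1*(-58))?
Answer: -368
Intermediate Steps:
73 - 147*((-30 - 1*25) - 1*(-58)) = 73 - 147*((-30 - 25) + 58) = 73 - 147*(-55 + 58) = 73 - 147*3 = 73 - 441 = -368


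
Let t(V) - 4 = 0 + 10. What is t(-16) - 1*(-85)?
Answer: 99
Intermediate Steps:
t(V) = 14 (t(V) = 4 + (0 + 10) = 4 + 10 = 14)
t(-16) - 1*(-85) = 14 - 1*(-85) = 14 + 85 = 99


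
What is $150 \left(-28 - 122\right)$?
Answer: $-22500$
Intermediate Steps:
$150 \left(-28 - 122\right) = 150 \left(-150\right) = -22500$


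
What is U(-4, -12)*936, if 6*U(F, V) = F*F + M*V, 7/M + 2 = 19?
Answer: 29328/17 ≈ 1725.2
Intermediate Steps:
M = 7/17 (M = 7/(-2 + 19) = 7/17 ≈ 0.41176)
U(F, V) = F**2/6 + 7*V/102 (U(F, V) = (F*F + 7*V/17)/6 = (F**2 + 7*V/17)/6 = F**2/6 + 7*V/102)
U(-4, -12)*936 = ((1/6)*(-4)**2 + (7/102)*(-12))*936 = ((1/6)*16 - 14/17)*936 = (8/3 - 14/17)*936 = (94/51)*936 = 29328/17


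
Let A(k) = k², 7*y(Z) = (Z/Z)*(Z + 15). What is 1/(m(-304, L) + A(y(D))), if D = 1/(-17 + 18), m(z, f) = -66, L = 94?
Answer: -49/2978 ≈ -0.016454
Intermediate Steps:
D = 1 (D = 1/1 = 1)
y(Z) = 15/7 + Z/7 (y(Z) = ((Z/Z)*(Z + 15))/7 = (1*(15 + Z))/7 = (15 + Z)/7 = 15/7 + Z/7)
1/(m(-304, L) + A(y(D))) = 1/(-66 + (15/7 + (⅐)*1)²) = 1/(-66 + (15/7 + ⅐)²) = 1/(-66 + (16/7)²) = 1/(-66 + 256/49) = 1/(-2978/49) = -49/2978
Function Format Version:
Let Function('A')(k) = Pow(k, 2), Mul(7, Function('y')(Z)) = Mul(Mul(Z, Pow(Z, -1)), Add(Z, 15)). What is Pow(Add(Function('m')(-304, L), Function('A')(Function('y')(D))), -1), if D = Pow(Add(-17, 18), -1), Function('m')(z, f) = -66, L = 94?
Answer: Rational(-49, 2978) ≈ -0.016454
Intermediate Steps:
D = 1 (D = Pow(1, -1) = 1)
Function('y')(Z) = Add(Rational(15, 7), Mul(Rational(1, 7), Z)) (Function('y')(Z) = Mul(Rational(1, 7), Mul(Mul(Z, Pow(Z, -1)), Add(Z, 15))) = Mul(Rational(1, 7), Mul(1, Add(15, Z))) = Mul(Rational(1, 7), Add(15, Z)) = Add(Rational(15, 7), Mul(Rational(1, 7), Z)))
Pow(Add(Function('m')(-304, L), Function('A')(Function('y')(D))), -1) = Pow(Add(-66, Pow(Add(Rational(15, 7), Mul(Rational(1, 7), 1)), 2)), -1) = Pow(Add(-66, Pow(Add(Rational(15, 7), Rational(1, 7)), 2)), -1) = Pow(Add(-66, Pow(Rational(16, 7), 2)), -1) = Pow(Add(-66, Rational(256, 49)), -1) = Pow(Rational(-2978, 49), -1) = Rational(-49, 2978)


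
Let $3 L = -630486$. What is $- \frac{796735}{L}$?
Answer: $\frac{796735}{210162} \approx 3.791$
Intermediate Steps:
$L = -210162$ ($L = \frac{1}{3} \left(-630486\right) = -210162$)
$- \frac{796735}{L} = - \frac{796735}{-210162} = \left(-796735\right) \left(- \frac{1}{210162}\right) = \frac{796735}{210162}$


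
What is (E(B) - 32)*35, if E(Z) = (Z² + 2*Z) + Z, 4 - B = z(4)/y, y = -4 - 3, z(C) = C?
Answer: 640/7 ≈ 91.429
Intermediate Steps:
y = -7
B = 32/7 (B = 4 - 4/(-7) = 4 - 4*(-1)/7 = 4 - 1*(-4/7) = 4 + 4/7 = 32/7 ≈ 4.5714)
E(Z) = Z² + 3*Z
(E(B) - 32)*35 = (32*(3 + 32/7)/7 - 32)*35 = ((32/7)*(53/7) - 32)*35 = (1696/49 - 32)*35 = (128/49)*35 = 640/7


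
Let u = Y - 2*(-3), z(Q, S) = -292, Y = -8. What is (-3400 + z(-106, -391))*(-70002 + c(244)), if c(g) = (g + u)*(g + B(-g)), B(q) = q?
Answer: 258447384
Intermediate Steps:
u = -2 (u = -8 - 2*(-3) = -8 + 6 = -2)
c(g) = 0 (c(g) = (g - 2)*(g - g) = (-2 + g)*0 = 0)
(-3400 + z(-106, -391))*(-70002 + c(244)) = (-3400 - 292)*(-70002 + 0) = -3692*(-70002) = 258447384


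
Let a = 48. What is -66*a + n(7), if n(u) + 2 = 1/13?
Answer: -41209/13 ≈ -3169.9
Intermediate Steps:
n(u) = -25/13 (n(u) = -2 + 1/13 = -25/13)
-66*a + n(7) = -66*48 - 25/13 = -3168 - 25/13 = -41209/13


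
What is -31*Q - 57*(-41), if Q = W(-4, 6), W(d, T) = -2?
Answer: 2399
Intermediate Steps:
Q = -2
-31*Q - 57*(-41) = -31*(-2) - 57*(-41) = 62 + 2337 = 2399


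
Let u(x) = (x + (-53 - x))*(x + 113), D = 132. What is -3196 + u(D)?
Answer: -16181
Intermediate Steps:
u(x) = -5989 - 53*x (u(x) = -53*(113 + x) = -5989 - 53*x)
-3196 + u(D) = -3196 + (-5989 - 53*132) = -3196 + (-5989 - 6996) = -3196 - 12985 = -16181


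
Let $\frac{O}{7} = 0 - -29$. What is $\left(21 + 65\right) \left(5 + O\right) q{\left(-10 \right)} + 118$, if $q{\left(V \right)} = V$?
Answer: $-178762$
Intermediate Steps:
$O = 203$ ($O = 7 \left(0 - -29\right) = 7 \left(0 + 29\right) = 7 \cdot 29 = 203$)
$\left(21 + 65\right) \left(5 + O\right) q{\left(-10 \right)} + 118 = \left(21 + 65\right) \left(5 + 203\right) \left(-10\right) + 118 = 86 \cdot 208 \left(-10\right) + 118 = 17888 \left(-10\right) + 118 = -178880 + 118 = -178762$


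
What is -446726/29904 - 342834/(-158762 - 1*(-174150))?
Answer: -305827279/8217192 ≈ -37.218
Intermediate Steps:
-446726/29904 - 342834/(-158762 - 1*(-174150)) = -446726*1/29904 - 342834/(-158762 + 174150) = -31909/2136 - 342834/15388 = -31909/2136 - 342834*1/15388 = -31909/2136 - 171417/7694 = -305827279/8217192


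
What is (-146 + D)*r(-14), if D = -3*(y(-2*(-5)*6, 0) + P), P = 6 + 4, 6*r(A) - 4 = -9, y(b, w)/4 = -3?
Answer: 350/3 ≈ 116.67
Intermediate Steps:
y(b, w) = -12 (y(b, w) = 4*(-3) = -12)
r(A) = -⅚ (r(A) = ⅔ + (⅙)*(-9) = ⅔ - 3/2 = -⅚)
P = 10
D = 6 (D = -3*(-12 + 10) = -3*(-2) = 6)
(-146 + D)*r(-14) = (-146 + 6)*(-⅚) = -140*(-⅚) = 350/3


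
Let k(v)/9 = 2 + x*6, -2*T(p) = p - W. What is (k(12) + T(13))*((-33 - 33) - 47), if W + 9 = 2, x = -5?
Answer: 29606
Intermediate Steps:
W = -7 (W = -9 + 2 = -7)
T(p) = -7/2 - p/2 (T(p) = -(p - 1*(-7))/2 = -(p + 7)/2 = -(7 + p)/2 = -7/2 - p/2)
k(v) = -252 (k(v) = 9*(2 - 5*6) = 9*(2 - 30) = 9*(-28) = -252)
(k(12) + T(13))*((-33 - 33) - 47) = (-252 + (-7/2 - ½*13))*((-33 - 33) - 47) = (-252 + (-7/2 - 13/2))*(-66 - 47) = (-252 - 10)*(-113) = -262*(-113) = 29606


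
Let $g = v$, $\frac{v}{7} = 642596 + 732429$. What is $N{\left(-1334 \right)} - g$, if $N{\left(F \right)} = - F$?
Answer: $-9623841$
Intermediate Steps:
$v = 9625175$ ($v = 7 \left(642596 + 732429\right) = 7 \cdot 1375025 = 9625175$)
$g = 9625175$
$N{\left(-1334 \right)} - g = \left(-1\right) \left(-1334\right) - 9625175 = 1334 - 9625175 = -9623841$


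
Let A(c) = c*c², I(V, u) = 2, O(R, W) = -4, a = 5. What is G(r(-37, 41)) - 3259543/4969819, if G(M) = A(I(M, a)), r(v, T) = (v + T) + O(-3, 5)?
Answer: 36499009/4969819 ≈ 7.3441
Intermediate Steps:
A(c) = c³
r(v, T) = -4 + T + v (r(v, T) = (v + T) - 4 = (T + v) - 4 = -4 + T + v)
G(M) = 8 (G(M) = 2³ = 8)
G(r(-37, 41)) - 3259543/4969819 = 8 - 3259543/4969819 = 36499009/4969819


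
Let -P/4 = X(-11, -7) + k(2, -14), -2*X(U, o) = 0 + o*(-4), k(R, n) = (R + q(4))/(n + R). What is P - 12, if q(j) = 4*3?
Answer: 146/3 ≈ 48.667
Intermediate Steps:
q(j) = 12
k(R, n) = (12 + R)/(R + n) (k(R, n) = (R + 12)/(n + R) = (12 + R)/(R + n))
X(U, o) = 2*o (X(U, o) = -(0 + o*(-4))/2 = -(0 - 4*o)/2 = -(-2)*o = 2*o)
P = 182/3 (P = -4*(2*(-7) + (12 + 2)/(2 - 14)) = -4*(-14 + 14/(-12)) = -4*(-14 - 1/12*14) = -4*(-14 - 7/6) = -4*(-91/6) = 182/3 ≈ 60.667)
P - 12 = 182/3 - 12 = 146/3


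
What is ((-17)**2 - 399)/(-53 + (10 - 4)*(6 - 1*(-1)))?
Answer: 10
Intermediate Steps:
((-17)**2 - 399)/(-53 + (10 - 4)*(6 - 1*(-1))) = (289 - 399)/(-53 + 6*(6 + 1)) = -110/(-53 + 6*7) = -110/(-53 + 42) = -110/(-11) = -110*(-1/11) = 10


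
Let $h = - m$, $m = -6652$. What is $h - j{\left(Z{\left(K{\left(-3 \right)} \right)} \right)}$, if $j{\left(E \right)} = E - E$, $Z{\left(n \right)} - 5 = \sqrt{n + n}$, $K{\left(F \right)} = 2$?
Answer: $6652$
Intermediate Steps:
$Z{\left(n \right)} = 5 + \sqrt{2} \sqrt{n}$ ($Z{\left(n \right)} = 5 + \sqrt{n + n} = 5 + \sqrt{2 n} = 5 + \sqrt{2} \sqrt{n}$)
$h = 6652$ ($h = \left(-1\right) \left(-6652\right) = 6652$)
$j{\left(E \right)} = 0$
$h - j{\left(Z{\left(K{\left(-3 \right)} \right)} \right)} = 6652 - 0 = 6652 + 0 = 6652$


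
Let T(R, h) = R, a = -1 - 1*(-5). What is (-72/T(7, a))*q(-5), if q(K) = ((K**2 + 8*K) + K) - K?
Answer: 1080/7 ≈ 154.29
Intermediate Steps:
a = 4 (a = -1 + 5 = 4)
q(K) = K**2 + 8*K (q(K) = (K**2 + 9*K) - K = K**2 + 8*K)
(-72/T(7, a))*q(-5) = (-72/7)*(-5*(8 - 5)) = (-72*1/7)*(-5*3) = -72/7*(-15) = 1080/7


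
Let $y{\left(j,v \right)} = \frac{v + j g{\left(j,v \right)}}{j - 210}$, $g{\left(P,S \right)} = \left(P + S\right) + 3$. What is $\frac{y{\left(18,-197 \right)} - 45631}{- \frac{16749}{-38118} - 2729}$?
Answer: $\frac{55638220811}{3328232736} \approx 16.717$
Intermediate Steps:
$g{\left(P,S \right)} = 3 + P + S$
$y{\left(j,v \right)} = \frac{v + j \left(3 + j + v\right)}{-210 + j}$ ($y{\left(j,v \right)} = \frac{v + j \left(3 + j + v\right)}{j - 210} = \frac{v + j \left(3 + j + v\right)}{-210 + j}$)
$\frac{y{\left(18,-197 \right)} - 45631}{- \frac{16749}{-38118} - 2729} = \frac{\frac{-197 + 18 \left(3 + 18 - 197\right)}{-210 + 18} - 45631}{- \frac{16749}{-38118} - 2729} = \frac{\frac{-197 + 18 \left(-176\right)}{-192} - 45631}{\left(-16749\right) \left(- \frac{1}{38118}\right) - 2729} = \frac{- \frac{-197 - 3168}{192} - 45631}{\frac{5583}{12706} - 2729} = \frac{\left(- \frac{1}{192}\right) \left(-3365\right) - 45631}{- \frac{34669091}{12706}} = \left(\frac{3365}{192} - 45631\right) \left(- \frac{12706}{34669091}\right) = \left(- \frac{8757787}{192}\right) \left(- \frac{12706}{34669091}\right) = \frac{55638220811}{3328232736}$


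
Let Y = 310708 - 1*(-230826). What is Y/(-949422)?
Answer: -270767/474711 ≈ -0.57038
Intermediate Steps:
Y = 541534 (Y = 310708 + 230826 = 541534)
Y/(-949422) = 541534/(-949422) = 541534*(-1/949422) = -270767/474711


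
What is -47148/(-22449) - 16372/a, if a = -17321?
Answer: 394728512/129613043 ≈ 3.0454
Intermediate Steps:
-47148/(-22449) - 16372/a = -47148/(-22449) - 16372/(-17321) = -47148*(-1/22449) - 16372*(-1/17321) = 15716/7483 + 16372/17321 = 394728512/129613043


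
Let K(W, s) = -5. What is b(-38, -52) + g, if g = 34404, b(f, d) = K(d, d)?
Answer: 34399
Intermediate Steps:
b(f, d) = -5
b(-38, -52) + g = -5 + 34404 = 34399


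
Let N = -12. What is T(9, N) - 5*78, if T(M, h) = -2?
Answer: -392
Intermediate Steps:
T(9, N) - 5*78 = -2 - 5*78 = -2 - 390 = -392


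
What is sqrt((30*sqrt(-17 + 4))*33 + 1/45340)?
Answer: sqrt(11335 + 508789611000*I*sqrt(13))/22670 ≈ 42.246 + 42.246*I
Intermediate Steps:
sqrt((30*sqrt(-17 + 4))*33 + 1/45340) = sqrt((30*sqrt(-13))*33 + 1/45340) = sqrt((30*(I*sqrt(13)))*33 + 1/45340) = sqrt((30*I*sqrt(13))*33 + 1/45340) = sqrt(990*I*sqrt(13) + 1/45340) = sqrt(1/45340 + 990*I*sqrt(13))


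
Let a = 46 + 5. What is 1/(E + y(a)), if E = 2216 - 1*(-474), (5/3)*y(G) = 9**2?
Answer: 5/13693 ≈ 0.00036515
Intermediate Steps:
a = 51
y(G) = 243/5 (y(G) = (3/5)*9**2 = (3/5)*81 = 243/5)
E = 2690 (E = 2216 + 474 = 2690)
1/(E + y(a)) = 1/(2690 + 243/5) = 1/(13693/5) = 5/13693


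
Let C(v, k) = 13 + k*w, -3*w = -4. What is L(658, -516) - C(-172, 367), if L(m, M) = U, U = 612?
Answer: 329/3 ≈ 109.67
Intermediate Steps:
w = 4/3 (w = -⅓*(-4) = 4/3 ≈ 1.3333)
L(m, M) = 612
C(v, k) = 13 + 4*k/3 (C(v, k) = 13 + k*(4/3) = 13 + 4*k/3)
L(658, -516) - C(-172, 367) = 612 - (13 + (4/3)*367) = 612 - (13 + 1468/3) = 612 - 1*1507/3 = 612 - 1507/3 = 329/3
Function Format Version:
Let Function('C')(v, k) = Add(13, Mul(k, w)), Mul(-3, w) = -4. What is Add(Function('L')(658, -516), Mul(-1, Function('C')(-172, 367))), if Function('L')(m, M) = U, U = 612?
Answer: Rational(329, 3) ≈ 109.67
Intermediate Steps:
w = Rational(4, 3) (w = Mul(Rational(-1, 3), -4) = Rational(4, 3) ≈ 1.3333)
Function('L')(m, M) = 612
Function('C')(v, k) = Add(13, Mul(Rational(4, 3), k)) (Function('C')(v, k) = Add(13, Mul(k, Rational(4, 3))) = Add(13, Mul(Rational(4, 3), k)))
Add(Function('L')(658, -516), Mul(-1, Function('C')(-172, 367))) = Add(612, Mul(-1, Add(13, Mul(Rational(4, 3), 367)))) = Add(612, Mul(-1, Add(13, Rational(1468, 3)))) = Add(612, Mul(-1, Rational(1507, 3))) = Add(612, Rational(-1507, 3)) = Rational(329, 3)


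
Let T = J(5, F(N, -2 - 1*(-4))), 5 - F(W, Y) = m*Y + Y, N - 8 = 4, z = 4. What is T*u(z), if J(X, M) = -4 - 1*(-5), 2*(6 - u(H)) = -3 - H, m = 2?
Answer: 19/2 ≈ 9.5000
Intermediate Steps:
N = 12 (N = 8 + 4 = 12)
u(H) = 15/2 + H/2 (u(H) = 6 - (-3 - H)/2 = 6 + (3/2 + H/2) = 15/2 + H/2)
F(W, Y) = 5 - 3*Y (F(W, Y) = 5 - (2*Y + Y) = 5 - 3*Y)
J(X, M) = 1 (J(X, M) = -4 + 5 = 1)
T = 1
T*u(z) = 1*(15/2 + (½)*4) = 1*(15/2 + 2) = 1*(19/2) = 19/2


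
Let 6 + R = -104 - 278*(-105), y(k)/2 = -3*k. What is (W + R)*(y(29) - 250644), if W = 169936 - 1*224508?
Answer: 6393852456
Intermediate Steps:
y(k) = -6*k (y(k) = 2*(-3*k) = -6*k)
R = 29080 (R = -6 + (-104 - 278*(-105)) = -6 + (-104 + 29190) = -6 + 29086 = 29080)
W = -54572 (W = 169936 - 224508 = -54572)
(W + R)*(y(29) - 250644) = (-54572 + 29080)*(-6*29 - 250644) = -25492*(-174 - 250644) = -25492*(-250818) = 6393852456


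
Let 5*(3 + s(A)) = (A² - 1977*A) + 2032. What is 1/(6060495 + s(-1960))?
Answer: 5/38021012 ≈ 1.3151e-7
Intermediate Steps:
s(A) = 2017/5 - 1977*A/5 + A²/5 (s(A) = -3 + ((A² - 1977*A) + 2032)/5 = -3 + (2032 + A² - 1977*A)/5 = -3 + (2032/5 - 1977*A/5 + A²/5) = 2017/5 - 1977*A/5 + A²/5)
1/(6060495 + s(-1960)) = 1/(6060495 + (2017/5 - 1977/5*(-1960) + (⅕)*(-1960)²)) = 1/(6060495 + (2017/5 + 774984 + (⅕)*3841600)) = 1/(6060495 + (2017/5 + 774984 + 768320)) = 1/(6060495 + 7718537/5) = 1/(38021012/5) = 5/38021012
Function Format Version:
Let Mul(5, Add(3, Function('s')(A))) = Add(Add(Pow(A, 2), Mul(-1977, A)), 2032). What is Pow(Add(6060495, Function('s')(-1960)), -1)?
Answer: Rational(5, 38021012) ≈ 1.3151e-7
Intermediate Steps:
Function('s')(A) = Add(Rational(2017, 5), Mul(Rational(-1977, 5), A), Mul(Rational(1, 5), Pow(A, 2))) (Function('s')(A) = Add(-3, Mul(Rational(1, 5), Add(Add(Pow(A, 2), Mul(-1977, A)), 2032))) = Add(-3, Mul(Rational(1, 5), Add(2032, Pow(A, 2), Mul(-1977, A)))) = Add(-3, Add(Rational(2032, 5), Mul(Rational(-1977, 5), A), Mul(Rational(1, 5), Pow(A, 2)))) = Add(Rational(2017, 5), Mul(Rational(-1977, 5), A), Mul(Rational(1, 5), Pow(A, 2))))
Pow(Add(6060495, Function('s')(-1960)), -1) = Pow(Add(6060495, Add(Rational(2017, 5), Mul(Rational(-1977, 5), -1960), Mul(Rational(1, 5), Pow(-1960, 2)))), -1) = Pow(Add(6060495, Add(Rational(2017, 5), 774984, Mul(Rational(1, 5), 3841600))), -1) = Pow(Add(6060495, Add(Rational(2017, 5), 774984, 768320)), -1) = Pow(Add(6060495, Rational(7718537, 5)), -1) = Pow(Rational(38021012, 5), -1) = Rational(5, 38021012)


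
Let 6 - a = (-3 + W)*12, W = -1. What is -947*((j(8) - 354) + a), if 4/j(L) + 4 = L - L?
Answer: 285047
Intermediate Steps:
j(L) = -1 (j(L) = 4/(-4 + (L - L)) = 4/(-4 + 0) = 4/(-4) = 4*(-1/4) = -1)
a = 54 (a = 6 - (-3 - 1)*12 = 6 - (-4)*12 = 6 - 1*(-48) = 6 + 48 = 54)
-947*((j(8) - 354) + a) = -947*((-1 - 354) + 54) = -947*(-355 + 54) = -947*(-301) = 285047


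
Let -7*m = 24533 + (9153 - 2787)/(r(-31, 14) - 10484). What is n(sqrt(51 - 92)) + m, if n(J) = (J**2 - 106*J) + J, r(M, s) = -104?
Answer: -131393897/37058 - 105*I*sqrt(41) ≈ -3545.6 - 672.33*I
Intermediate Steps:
n(J) = J**2 - 105*J
m = -129874519/37058 (m = -(24533 + (9153 - 2787)/(-104 - 10484))/7 = -(24533 + 6366/(-10588))/7 = -(24533 + 6366*(-1/10588))/7 = -(24533 - 3183/5294)/7 = -1/7*129874519/5294 = -129874519/37058 ≈ -3504.6)
n(sqrt(51 - 92)) + m = sqrt(51 - 92)*(-105 + sqrt(51 - 92)) - 129874519/37058 = sqrt(-41)*(-105 + sqrt(-41)) - 129874519/37058 = (I*sqrt(41))*(-105 + I*sqrt(41)) - 129874519/37058 = I*sqrt(41)*(-105 + I*sqrt(41)) - 129874519/37058 = -129874519/37058 + I*sqrt(41)*(-105 + I*sqrt(41))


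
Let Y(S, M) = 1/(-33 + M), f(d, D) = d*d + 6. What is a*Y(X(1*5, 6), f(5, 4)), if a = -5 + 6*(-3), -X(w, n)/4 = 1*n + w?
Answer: 23/2 ≈ 11.500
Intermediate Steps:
X(w, n) = -4*n - 4*w (X(w, n) = -4*(1*n + w) = -4*(n + w) = -4*n - 4*w)
f(d, D) = 6 + d² (f(d, D) = d² + 6 = 6 + d²)
a = -23 (a = -5 - 18 = -23)
a*Y(X(1*5, 6), f(5, 4)) = -23/(-33 + (6 + 5²)) = -23/(-33 + (6 + 25)) = -23/(-33 + 31) = -23/(-2) = -23*(-½) = 23/2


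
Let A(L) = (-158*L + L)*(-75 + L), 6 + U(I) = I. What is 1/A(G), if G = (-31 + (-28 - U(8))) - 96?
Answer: -1/5718568 ≈ -1.7487e-7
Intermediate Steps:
U(I) = -6 + I
G = -157 (G = (-31 + (-28 - (-6 + 8))) - 96 = (-31 + (-28 - 1*2)) - 96 = (-31 + (-28 - 2)) - 96 = (-31 - 30) - 96 = -61 - 96 = -157)
A(L) = -157*L*(-75 + L) (A(L) = (-157*L)*(-75 + L) = -157*L*(-75 + L))
1/A(G) = 1/(157*(-157)*(75 - 1*(-157))) = 1/(157*(-157)*(75 + 157)) = 1/(157*(-157)*232) = 1/(-5718568) = -1/5718568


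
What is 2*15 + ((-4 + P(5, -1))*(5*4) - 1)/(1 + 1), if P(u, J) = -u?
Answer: -121/2 ≈ -60.500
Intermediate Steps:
2*15 + ((-4 + P(5, -1))*(5*4) - 1)/(1 + 1) = 2*15 + ((-4 - 1*5)*(5*4) - 1)/(1 + 1) = 30 + ((-4 - 5)*20 - 1)/2 = 30 + (-9*20 - 1)*(½) = 30 + (-180 - 1)*(½) = 30 - 181*½ = 30 - 181/2 = -121/2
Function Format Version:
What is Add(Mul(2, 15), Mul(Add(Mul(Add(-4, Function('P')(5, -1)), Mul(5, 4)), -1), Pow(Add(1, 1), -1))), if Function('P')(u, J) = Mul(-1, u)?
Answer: Rational(-121, 2) ≈ -60.500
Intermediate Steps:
Add(Mul(2, 15), Mul(Add(Mul(Add(-4, Function('P')(5, -1)), Mul(5, 4)), -1), Pow(Add(1, 1), -1))) = Add(Mul(2, 15), Mul(Add(Mul(Add(-4, Mul(-1, 5)), Mul(5, 4)), -1), Pow(Add(1, 1), -1))) = Add(30, Mul(Add(Mul(Add(-4, -5), 20), -1), Pow(2, -1))) = Add(30, Mul(Add(Mul(-9, 20), -1), Rational(1, 2))) = Add(30, Mul(Add(-180, -1), Rational(1, 2))) = Add(30, Mul(-181, Rational(1, 2))) = Add(30, Rational(-181, 2)) = Rational(-121, 2)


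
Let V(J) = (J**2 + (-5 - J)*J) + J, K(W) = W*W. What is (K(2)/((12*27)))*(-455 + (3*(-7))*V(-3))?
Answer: -707/81 ≈ -8.7284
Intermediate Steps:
K(W) = W**2
V(J) = J + J**2 + J*(-5 - J) (V(J) = (J**2 + J*(-5 - J)) + J = J + J**2 + J*(-5 - J))
(K(2)/((12*27)))*(-455 + (3*(-7))*V(-3)) = (2**2/((12*27)))*(-455 + (3*(-7))*(-4*(-3))) = (4/324)*(-455 - 21*12) = (4*(1/324))*(-455 - 252) = (1/81)*(-707) = -707/81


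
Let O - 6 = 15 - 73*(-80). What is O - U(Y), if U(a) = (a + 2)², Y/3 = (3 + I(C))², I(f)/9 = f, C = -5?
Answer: -28020575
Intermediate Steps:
I(f) = 9*f
Y = 5292 (Y = 3*(3 + 9*(-5))² = 3*(3 - 45)² = 3*(-42)² = 3*1764 = 5292)
O = 5861 (O = 6 + (15 - 73*(-80)) = 6 + (15 + 5840) = 6 + 5855 = 5861)
U(a) = (2 + a)²
O - U(Y) = 5861 - (2 + 5292)² = 5861 - 1*5294² = 5861 - 1*28026436 = 5861 - 28026436 = -28020575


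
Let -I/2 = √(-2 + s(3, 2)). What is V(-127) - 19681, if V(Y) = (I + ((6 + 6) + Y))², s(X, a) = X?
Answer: -5992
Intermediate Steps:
I = -2 (I = -2*√(-2 + 3) = -2*√1 = -2*1 = -2)
V(Y) = (10 + Y)² (V(Y) = (-2 + ((6 + 6) + Y))² = (-2 + (12 + Y))² = (10 + Y)²)
V(-127) - 19681 = (10 - 127)² - 19681 = (-117)² - 19681 = 13689 - 19681 = -5992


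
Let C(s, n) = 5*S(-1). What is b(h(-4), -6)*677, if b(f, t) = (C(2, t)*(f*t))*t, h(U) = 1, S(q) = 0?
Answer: 0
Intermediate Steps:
C(s, n) = 0 (C(s, n) = 5*0 = 0)
b(f, t) = 0 (b(f, t) = (0*(f*t))*t = 0*t = 0)
b(h(-4), -6)*677 = 0*677 = 0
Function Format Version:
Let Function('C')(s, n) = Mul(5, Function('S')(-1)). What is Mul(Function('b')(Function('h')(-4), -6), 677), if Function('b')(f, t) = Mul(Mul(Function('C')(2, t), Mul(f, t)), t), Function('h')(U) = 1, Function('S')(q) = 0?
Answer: 0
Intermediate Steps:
Function('C')(s, n) = 0 (Function('C')(s, n) = Mul(5, 0) = 0)
Function('b')(f, t) = 0 (Function('b')(f, t) = Mul(Mul(0, Mul(f, t)), t) = Mul(0, t) = 0)
Mul(Function('b')(Function('h')(-4), -6), 677) = Mul(0, 677) = 0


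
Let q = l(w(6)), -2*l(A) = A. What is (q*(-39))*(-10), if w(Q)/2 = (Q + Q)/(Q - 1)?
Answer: -936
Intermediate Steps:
w(Q) = 4*Q/(-1 + Q) (w(Q) = 2*((Q + Q)/(Q - 1)) = 2*((2*Q)/(-1 + Q)) = 2*(2*Q/(-1 + Q)) = 4*Q/(-1 + Q))
l(A) = -A/2
q = -12/5 (q = -2*6/(-1 + 6) = -2*6/5 = -1/2*24/5 = -12/5 ≈ -2.4000)
(q*(-39))*(-10) = -12/5*(-39)*(-10) = (468/5)*(-10) = -936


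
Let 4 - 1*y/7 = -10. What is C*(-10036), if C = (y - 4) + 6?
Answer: -1003600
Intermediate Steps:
y = 98 (y = 28 - 7*(-10) = 28 + 70 = 98)
C = 100 (C = (98 - 4) + 6 = 94 + 6 = 100)
C*(-10036) = 100*(-10036) = -1003600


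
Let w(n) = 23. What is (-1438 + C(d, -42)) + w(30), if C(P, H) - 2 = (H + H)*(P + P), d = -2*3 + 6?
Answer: -1413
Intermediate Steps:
d = 0 (d = -6 + 6 = 0)
C(P, H) = 2 + 4*H*P (C(P, H) = 2 + (H + H)*(P + P) = 2 + (2*H)*(2*P) = 2 + 4*H*P)
(-1438 + C(d, -42)) + w(30) = (-1438 + (2 + 4*(-42)*0)) + 23 = (-1438 + (2 + 0)) + 23 = (-1438 + 2) + 23 = -1436 + 23 = -1413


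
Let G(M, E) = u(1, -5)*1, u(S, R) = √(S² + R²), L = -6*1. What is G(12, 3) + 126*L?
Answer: -756 + √26 ≈ -750.90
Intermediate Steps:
L = -6
u(S, R) = √(R² + S²)
G(M, E) = √26 (G(M, E) = √((-5)² + 1²)*1 = √(25 + 1)*1 = √26*1 = √26)
G(12, 3) + 126*L = √26 + 126*(-6) = √26 - 756 = -756 + √26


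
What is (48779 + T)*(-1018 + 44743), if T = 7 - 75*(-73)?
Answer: 2372562225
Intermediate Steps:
T = 5482 (T = 7 + 5475 = 5482)
(48779 + T)*(-1018 + 44743) = (48779 + 5482)*(-1018 + 44743) = 54261*43725 = 2372562225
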